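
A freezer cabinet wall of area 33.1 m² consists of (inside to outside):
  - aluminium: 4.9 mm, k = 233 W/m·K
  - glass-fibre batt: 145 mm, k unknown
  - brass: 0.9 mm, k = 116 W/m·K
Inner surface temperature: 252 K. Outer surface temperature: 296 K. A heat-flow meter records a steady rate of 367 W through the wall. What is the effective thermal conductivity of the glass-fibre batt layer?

k ≈ 0.0365 W/(m·K)

Using the resistance-network approach (series):
R_aluminium = L/(kA) = 0.0049/(233×33.1) = 6.353×10^-7 K/W
R_brass = L/(kA) = 0.0009/(116×33.1) = 2.344×10^-7 K/W
Sum of known resistances R_other = 8.697×10^-7 K/W
Total R = ΔT/Q = 44/367 = 0.1199 K/W
R_glass-fibre batt = R_total − R_other = 0.1199 K/W
k = L/(R·A) = 0.145/(0.1199×33.1)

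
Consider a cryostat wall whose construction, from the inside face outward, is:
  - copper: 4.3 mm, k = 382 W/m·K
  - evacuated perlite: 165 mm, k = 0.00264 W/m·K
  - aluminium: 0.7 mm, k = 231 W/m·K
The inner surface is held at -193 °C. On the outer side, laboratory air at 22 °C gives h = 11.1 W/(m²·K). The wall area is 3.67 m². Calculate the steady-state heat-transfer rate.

Series thermal resistances:
R_copper = L/(kA) = 0.0043/(382×3.67) = 3.067×10^-6 K/W
R_evacuated perlite = L/(kA) = 0.165/(0.00264×3.67) = 17.03 K/W
R_aluminium = L/(kA) = 0.0007/(231×3.67) = 8.257×10^-7 K/W
R_outer film = 1/(h_o·A) = 1/(11.1×3.67) = 0.02455 K/W
R_total = 17.05 K/W
Q = ΔT / R_total = 215 / 17.05

Q ≈ 12.6 W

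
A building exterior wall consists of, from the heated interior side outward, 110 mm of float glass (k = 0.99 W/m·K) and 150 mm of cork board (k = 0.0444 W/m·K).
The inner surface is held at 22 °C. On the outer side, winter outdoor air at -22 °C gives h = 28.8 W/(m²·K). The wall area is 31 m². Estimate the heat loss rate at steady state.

Q ≈ 387 W

Series thermal resistances:
R_float glass = L/(kA) = 0.11/(0.99×31) = 0.003584 K/W
R_cork board = L/(kA) = 0.15/(0.0444×31) = 0.109 K/W
R_outer film = 1/(h_o·A) = 1/(28.8×31) = 0.00112 K/W
R_total = 0.1137 K/W
Q = ΔT / R_total = 44 / 0.1137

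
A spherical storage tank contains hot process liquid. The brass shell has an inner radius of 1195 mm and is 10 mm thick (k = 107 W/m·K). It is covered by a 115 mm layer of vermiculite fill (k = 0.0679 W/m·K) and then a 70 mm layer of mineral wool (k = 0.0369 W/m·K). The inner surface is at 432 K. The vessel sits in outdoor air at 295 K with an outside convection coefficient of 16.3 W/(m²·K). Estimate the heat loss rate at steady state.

Q ≈ 808 W

Each spherical layer contributes R = (1/r_i − 1/r_o)/(4πk):
R_brass shell = (1/1.195 − 1/1.205)/(4π×107) = 5.165×10^-6 K/W
R_vermiculite fill = (1/1.205 − 1/1.32)/(4π×0.0679) = 0.08473 K/W
R_mineral wool = (1/1.32 − 1/1.39)/(4π×0.0369) = 0.08228 K/W
R_outer film = 1/(h·4πr_o²) = 1/(16.3×4π×1.39²) = 0.002527 K/W
R_total = 0.1695 K/W
Q = ΔT/R_total = 137/0.1695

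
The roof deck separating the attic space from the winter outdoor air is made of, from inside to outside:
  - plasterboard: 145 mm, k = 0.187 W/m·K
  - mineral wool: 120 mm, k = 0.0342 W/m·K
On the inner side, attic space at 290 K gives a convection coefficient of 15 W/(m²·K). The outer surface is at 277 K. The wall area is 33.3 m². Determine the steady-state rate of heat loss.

Series thermal resistances:
R_inner film = 1/(h_i·A) = 1/(15×33.3) = 0.002002 K/W
R_plasterboard = L/(kA) = 0.145/(0.187×33.3) = 0.02329 K/W
R_mineral wool = L/(kA) = 0.12/(0.0342×33.3) = 0.1054 K/W
R_total = 0.1307 K/W
Q = ΔT / R_total = 13 / 0.1307

Q ≈ 99.5 W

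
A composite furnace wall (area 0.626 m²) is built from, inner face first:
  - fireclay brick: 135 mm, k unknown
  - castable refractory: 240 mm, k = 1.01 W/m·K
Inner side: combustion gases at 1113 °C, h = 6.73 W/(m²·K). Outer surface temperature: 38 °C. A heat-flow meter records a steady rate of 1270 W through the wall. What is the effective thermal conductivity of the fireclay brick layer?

k ≈ 0.94 W/(m·K)

Thermal resistances in series:
R_inner film = 1/(h_i·A) = 1/(6.73×0.626) = 0.2374 K/W
R_castable refractory = L/(kA) = 0.24/(1.01×0.626) = 0.3796 K/W
Sum of known resistances R_other = 0.617 K/W
Total R = ΔT/Q = 1075/1270 = 0.8465 K/W
R_fireclay brick = R_total − R_other = 0.2295 K/W
k = L/(R·A) = 0.135/(0.2295×0.626)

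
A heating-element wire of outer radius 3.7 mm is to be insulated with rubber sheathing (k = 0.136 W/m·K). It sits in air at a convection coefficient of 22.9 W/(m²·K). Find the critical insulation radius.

For a cylinder r_cr = k/h = 0.136/22.9
r_cr = 5.94 mm; since the bare radius (3.7 mm) is below r_cr, adding a thin layer of insulation will *increase* heat loss.

r_cr ≈ 5.94 mm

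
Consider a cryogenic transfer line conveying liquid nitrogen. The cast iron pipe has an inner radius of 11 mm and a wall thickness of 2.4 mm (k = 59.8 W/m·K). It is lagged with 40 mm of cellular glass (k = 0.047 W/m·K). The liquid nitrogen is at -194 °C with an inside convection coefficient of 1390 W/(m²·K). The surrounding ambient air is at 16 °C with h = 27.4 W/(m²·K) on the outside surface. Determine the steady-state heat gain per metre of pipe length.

q′ ≈ 43.7 W/m

Radial resistances (cylindrical: R_cond = ln(r_o/r_i)/(2πkL), R_conv = 1/(h·2πrL)):
R_inner film = 1/(h_i·2πr₁L) = 1/(1390×2π×0.011×1) = 0.01041 K/W
R_cast iron pipe wall = ln(13.4/11)/(2π×59.8×1) = 5.253×10^-4 K/W
R_cellular glass = ln(53.4/13.4)/(2π×0.047×1) = 4.682 K/W
R_outer film = 1/(h_o·2πr_oL) = 1/(27.4×2π×0.0534×1) = 0.1088 K/W
R_total = 4.801 K/W
Q = ΔT/R_total = 210/4.801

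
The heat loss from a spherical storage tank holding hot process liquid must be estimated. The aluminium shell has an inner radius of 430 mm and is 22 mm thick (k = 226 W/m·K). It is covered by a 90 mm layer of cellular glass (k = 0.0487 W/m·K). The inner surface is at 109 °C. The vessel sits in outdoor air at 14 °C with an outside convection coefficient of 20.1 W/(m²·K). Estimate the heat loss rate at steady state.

Spherical conduction: R = (1/r_in − 1/r_out)/(4πk) per layer; series-sum.
R_aluminium shell = (1/0.43 − 1/0.452)/(4π×226) = 3.986×10^-5 K/W
R_cellular glass = (1/0.452 − 1/0.542)/(4π×0.0487) = 0.6003 K/W
R_outer film = 1/(h·4πr_o²) = 1/(20.1×4π×0.542²) = 0.01348 K/W
R_total = 0.6138 K/W
Q = ΔT/R_total = 95/0.6138

Q ≈ 155 W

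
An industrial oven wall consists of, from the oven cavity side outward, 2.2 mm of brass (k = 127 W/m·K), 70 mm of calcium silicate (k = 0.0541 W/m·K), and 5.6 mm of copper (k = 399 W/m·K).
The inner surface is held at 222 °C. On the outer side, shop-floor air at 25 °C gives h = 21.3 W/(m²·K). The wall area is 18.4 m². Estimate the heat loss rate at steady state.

Q ≈ 2700 W

Thermal resistances in series:
R_brass = L/(kA) = 0.0022/(127×18.4) = 9.415×10^-7 K/W
R_calcium silicate = L/(kA) = 0.07/(0.0541×18.4) = 0.07032 K/W
R_copper = L/(kA) = 0.0056/(399×18.4) = 7.628×10^-7 K/W
R_outer film = 1/(h_o·A) = 1/(21.3×18.4) = 0.002552 K/W
R_total = 0.07287 K/W
Q = ΔT / R_total = 197 / 0.07287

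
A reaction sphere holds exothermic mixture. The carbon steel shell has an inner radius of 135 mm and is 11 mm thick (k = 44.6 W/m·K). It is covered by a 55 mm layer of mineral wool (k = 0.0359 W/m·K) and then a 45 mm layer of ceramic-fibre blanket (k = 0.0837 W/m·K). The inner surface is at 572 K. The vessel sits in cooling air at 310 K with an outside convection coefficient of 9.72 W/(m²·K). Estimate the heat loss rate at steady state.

Q ≈ 50.8 W

For a spherical shell R = (1/r₁ − 1/r₂)/(4πk); film R = 1/(h·4πr²). In series:
R_carbon steel shell = (1/0.135 − 1/0.146)/(4π×44.6) = 9.958×10^-4 K/W
R_mineral wool = (1/0.146 − 1/0.201)/(4π×0.0359) = 4.154 K/W
R_ceramic-fibre blanket = (1/0.201 − 1/0.246)/(4π×0.0837) = 0.8653 K/W
R_outer film = 1/(h·4πr_o²) = 1/(9.72×4π×0.246²) = 0.1353 K/W
R_total = 5.156 K/W
Q = ΔT/R_total = 262/5.156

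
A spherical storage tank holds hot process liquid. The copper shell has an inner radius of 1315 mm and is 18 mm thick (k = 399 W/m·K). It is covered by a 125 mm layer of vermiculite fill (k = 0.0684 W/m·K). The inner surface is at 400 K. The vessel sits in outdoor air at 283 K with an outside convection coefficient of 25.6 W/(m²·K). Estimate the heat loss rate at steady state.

Q ≈ 1530 W

Spherical conduction: R = (1/r_in − 1/r_out)/(4πk) per layer; series-sum.
R_copper shell = (1/1.315 − 1/1.333)/(4π×399) = 2.048×10^-6 K/W
R_vermiculite fill = (1/1.333 − 1/1.458)/(4π×0.0684) = 0.07483 K/W
R_outer film = 1/(h·4πr_o²) = 1/(25.6×4π×1.458²) = 0.001462 K/W
R_total = 0.07629 K/W
Q = ΔT/R_total = 117/0.07629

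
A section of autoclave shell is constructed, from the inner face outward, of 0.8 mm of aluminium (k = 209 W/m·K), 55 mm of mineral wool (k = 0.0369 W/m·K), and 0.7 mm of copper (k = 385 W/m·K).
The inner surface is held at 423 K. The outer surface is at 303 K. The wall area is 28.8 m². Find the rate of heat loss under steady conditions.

Thermal resistances in series:
R_aluminium = L/(kA) = 0.0008/(209×28.8) = 1.329×10^-7 K/W
R_mineral wool = L/(kA) = 0.055/(0.0369×28.8) = 0.05175 K/W
R_copper = L/(kA) = 0.0007/(385×28.8) = 6.313×10^-8 K/W
R_total = 0.05175 K/W
Q = ΔT / R_total = 120 / 0.05175

Q ≈ 2320 W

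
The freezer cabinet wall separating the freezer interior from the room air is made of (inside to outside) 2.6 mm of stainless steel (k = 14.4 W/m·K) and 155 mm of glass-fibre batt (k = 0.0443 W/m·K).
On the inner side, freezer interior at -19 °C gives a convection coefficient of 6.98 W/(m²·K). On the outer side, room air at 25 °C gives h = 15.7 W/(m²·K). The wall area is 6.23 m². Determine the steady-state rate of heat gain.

Q ≈ 74 W

Treating each layer as a thermal resistance in series:
R_inner film = 1/(h_i·A) = 1/(6.98×6.23) = 0.023 K/W
R_stainless steel = L/(kA) = 0.0026/(14.4×6.23) = 2.898×10^-5 K/W
R_glass-fibre batt = L/(kA) = 0.155/(0.0443×6.23) = 0.5616 K/W
R_outer film = 1/(h_o·A) = 1/(15.7×6.23) = 0.01022 K/W
R_total = 0.5949 K/W
Q = ΔT / R_total = 44 / 0.5949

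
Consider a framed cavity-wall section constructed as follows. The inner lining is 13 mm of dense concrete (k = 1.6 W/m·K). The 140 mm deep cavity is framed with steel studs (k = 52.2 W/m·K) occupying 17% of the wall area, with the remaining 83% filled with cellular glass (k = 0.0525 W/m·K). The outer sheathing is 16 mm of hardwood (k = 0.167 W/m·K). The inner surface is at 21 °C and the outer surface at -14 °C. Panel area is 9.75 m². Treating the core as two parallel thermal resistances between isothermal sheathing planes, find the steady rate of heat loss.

Sheathing layers in series; stud and cavity paths in parallel between them.
R_inner = 0.013/(1.6×9.75) = 8.333×10^-4 K/W
R_stud  = 0.14/(52.2×0.17×9.75) = 0.001618 K/W
R_cav   = 0.14/(0.0525×0.83×9.75) = 0.3295 K/W
1/R_core = 1/R_stud + 1/R_cav → R_core = 0.00161 K/W
R_outer = 0.016/(0.167×9.75) = 0.009827 K/W
R_total = 0.01227 K/W
Q = ΔT/R_total = 35/0.01227

Q ≈ 2850 W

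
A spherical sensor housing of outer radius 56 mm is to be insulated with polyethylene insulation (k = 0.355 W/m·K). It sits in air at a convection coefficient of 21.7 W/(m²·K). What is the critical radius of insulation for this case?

r_cr ≈ 32.7 mm

For a sphere r_cr = 2k/h = 2×0.355/21.7
r_cr = 32.7 mm; since the bare radius (56 mm) is above r_cr, any added insulation will reduce heat loss.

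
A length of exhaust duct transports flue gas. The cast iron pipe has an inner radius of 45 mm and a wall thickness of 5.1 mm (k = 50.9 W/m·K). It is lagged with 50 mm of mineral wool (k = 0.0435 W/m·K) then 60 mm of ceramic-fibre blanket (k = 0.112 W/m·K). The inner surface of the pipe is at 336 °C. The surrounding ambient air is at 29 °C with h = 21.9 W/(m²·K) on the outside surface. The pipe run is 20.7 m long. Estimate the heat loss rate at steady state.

Q ≈ 1960 W

Treating each annulus and film as a series resistance:
R_cast iron pipe wall = ln(50.1/45)/(2π×50.9×20.7) = 1.622×10^-5 K/W
R_mineral wool = ln(100.1/50.1)/(2π×0.0435×20.7) = 0.1223 K/W
R_ceramic-fibre blanket = ln(160.1/100.1)/(2π×0.112×20.7) = 0.03224 K/W
R_outer film = 1/(h_o·2πr_oL) = 1/(21.9×2π×0.1601×20.7) = 0.002193 K/W
R_total = 0.1568 K/W
Q = ΔT/R_total = 307/0.1568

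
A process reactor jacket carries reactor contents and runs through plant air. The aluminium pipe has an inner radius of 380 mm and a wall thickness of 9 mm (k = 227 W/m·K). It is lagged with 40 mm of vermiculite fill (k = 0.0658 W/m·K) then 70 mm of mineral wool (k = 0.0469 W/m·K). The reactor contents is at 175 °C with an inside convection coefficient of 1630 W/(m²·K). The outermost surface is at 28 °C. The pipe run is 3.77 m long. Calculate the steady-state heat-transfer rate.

Q ≈ 739 W

Treating each annulus and film as a series resistance:
R_inner film = 1/(h_i·2πr₁L) = 1/(1630×2π×0.38×3.77) = 6.816×10^-5 K/W
R_aluminium pipe wall = ln(389/380)/(2π×227×3.77) = 4.353×10^-6 K/W
R_vermiculite fill = ln(429/389)/(2π×0.0658×3.77) = 0.0628 K/W
R_mineral wool = ln(499/429)/(2π×0.0469×3.77) = 0.1361 K/W
R_total = 0.1989 K/W
Q = ΔT/R_total = 147/0.1989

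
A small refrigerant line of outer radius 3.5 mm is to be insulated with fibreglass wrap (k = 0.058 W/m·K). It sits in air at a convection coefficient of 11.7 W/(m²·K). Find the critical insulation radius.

For a cylinder r_cr = k/h = 0.058/11.7
r_cr = 4.96 mm; since the bare radius (3.5 mm) is below r_cr, adding a thin layer of insulation will *increase* heat loss.

r_cr ≈ 4.96 mm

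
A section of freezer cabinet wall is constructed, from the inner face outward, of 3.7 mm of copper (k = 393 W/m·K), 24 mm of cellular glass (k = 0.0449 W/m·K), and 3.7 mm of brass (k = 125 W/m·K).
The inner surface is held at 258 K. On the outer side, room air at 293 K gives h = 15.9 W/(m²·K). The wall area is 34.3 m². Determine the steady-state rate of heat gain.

Q ≈ 2010 W

Thermal resistances in series:
R_copper = L/(kA) = 0.0037/(393×34.3) = 2.745×10^-7 K/W
R_cellular glass = L/(kA) = 0.024/(0.0449×34.3) = 0.01558 K/W
R_brass = L/(kA) = 0.0037/(125×34.3) = 8.63×10^-7 K/W
R_outer film = 1/(h_o·A) = 1/(15.9×34.3) = 0.001834 K/W
R_total = 0.01742 K/W
Q = ΔT / R_total = 35 / 0.01742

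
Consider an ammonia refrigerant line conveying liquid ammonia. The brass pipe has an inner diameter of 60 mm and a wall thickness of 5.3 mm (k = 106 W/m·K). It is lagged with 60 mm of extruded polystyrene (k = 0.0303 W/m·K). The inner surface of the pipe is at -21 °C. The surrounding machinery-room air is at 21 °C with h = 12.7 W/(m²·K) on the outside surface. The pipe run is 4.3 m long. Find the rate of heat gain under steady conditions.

Q ≈ 33.8 W

Cylindrical conduction, so R = ln(r₂/r₁)/(2πkL) per layer, in series:
R_brass pipe wall = ln(35.3/30)/(2π×106×4.3) = 5.681×10^-5 K/W
R_extruded polystyrene = ln(95.3/35.3)/(2π×0.0303×4.3) = 1.213 K/W
R_outer film = 1/(h_o·2πr_oL) = 1/(12.7×2π×0.0953×4.3) = 0.03058 K/W
R_total = 1.244 K/W
Q = ΔT/R_total = 42/1.244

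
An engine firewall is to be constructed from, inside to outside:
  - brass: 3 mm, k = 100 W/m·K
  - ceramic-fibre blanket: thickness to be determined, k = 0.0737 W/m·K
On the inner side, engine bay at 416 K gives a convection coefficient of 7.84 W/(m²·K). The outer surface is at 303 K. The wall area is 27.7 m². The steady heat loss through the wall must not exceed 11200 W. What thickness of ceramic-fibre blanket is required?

L ≈ 11.2 mm

Model the wall as resistances in series:
R_inner film = 1/(h_i·A) = 1/(7.84×27.7) = 0.004605 K/W
R_brass = L/(kA) = 0.003/(100×27.7) = 1.083×10^-6 K/W
Sum of the known resistances R_other = 0.004606 K/W
Required total resistance R_tot = ΔT/Q_allow = 113/11200 = 0.01009 K/W
R_ceramic-fibre blanket = R_tot − R_other = 0.005483 K/W
L = R·k·A = 0.005483×0.0737×27.7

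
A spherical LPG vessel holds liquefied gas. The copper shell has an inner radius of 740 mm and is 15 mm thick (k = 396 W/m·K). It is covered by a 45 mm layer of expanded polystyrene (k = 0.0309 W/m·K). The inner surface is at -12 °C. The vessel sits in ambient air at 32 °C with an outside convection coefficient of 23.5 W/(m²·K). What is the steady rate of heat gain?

Q ≈ 223 W

Each spherical layer contributes R = (1/r_i − 1/r_o)/(4πk):
R_copper shell = (1/0.74 − 1/0.755)/(4π×396) = 5.395×10^-6 K/W
R_expanded polystyrene = (1/0.755 − 1/0.8)/(4π×0.0309) = 0.1919 K/W
R_outer film = 1/(h·4πr_o²) = 1/(23.5×4π×0.8²) = 0.005291 K/W
R_total = 0.1972 K/W
Q = ΔT/R_total = 44/0.1972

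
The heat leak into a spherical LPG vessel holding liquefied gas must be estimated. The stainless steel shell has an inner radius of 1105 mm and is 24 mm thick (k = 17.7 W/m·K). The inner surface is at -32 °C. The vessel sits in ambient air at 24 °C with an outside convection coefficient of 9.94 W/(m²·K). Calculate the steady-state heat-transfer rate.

For a spherical shell R = (1/r₁ − 1/r₂)/(4πk); film R = 1/(h·4πr²). In series:
R_stainless steel shell = (1/1.105 − 1/1.129)/(4π×17.7) = 8.649×10^-5 K/W
R_outer film = 1/(h·4πr_o²) = 1/(9.94×4π×1.129²) = 0.006281 K/W
R_total = 0.006367 K/W
Q = ΔT/R_total = 56/0.006367

Q ≈ 8790 W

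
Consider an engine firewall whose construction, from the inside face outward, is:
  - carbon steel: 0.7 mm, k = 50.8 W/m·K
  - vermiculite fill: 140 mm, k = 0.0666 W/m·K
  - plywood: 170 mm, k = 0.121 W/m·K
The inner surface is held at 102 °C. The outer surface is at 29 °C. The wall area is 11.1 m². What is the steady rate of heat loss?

Thermal resistances in series:
R_carbon steel = L/(kA) = 0.0007/(50.8×11.1) = 1.241×10^-6 K/W
R_vermiculite fill = L/(kA) = 0.14/(0.0666×11.1) = 0.1894 K/W
R_plywood = L/(kA) = 0.17/(0.121×11.1) = 0.1266 K/W
R_total = 0.316 K/W
Q = ΔT / R_total = 73 / 0.316

Q ≈ 231 W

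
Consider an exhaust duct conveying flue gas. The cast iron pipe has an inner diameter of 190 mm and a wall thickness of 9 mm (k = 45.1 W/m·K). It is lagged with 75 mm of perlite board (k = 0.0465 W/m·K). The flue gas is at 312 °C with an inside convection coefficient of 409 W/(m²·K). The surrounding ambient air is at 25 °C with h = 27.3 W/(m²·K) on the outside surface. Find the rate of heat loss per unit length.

q′ ≈ 151 W/m

Cylindrical conduction, so R = ln(r₂/r₁)/(2πkL) per layer, in series:
R_inner film = 1/(h_i·2πr₁L) = 1/(409×2π×0.095×1) = 0.004096 K/W
R_cast iron pipe wall = ln(104/95)/(2π×45.1×1) = 3.194×10^-4 K/W
R_perlite board = ln(179/104)/(2π×0.0465×1) = 1.859 K/W
R_outer film = 1/(h_o·2πr_oL) = 1/(27.3×2π×0.179×1) = 0.03257 K/W
R_total = 1.895 K/W
Q = ΔT/R_total = 287/1.895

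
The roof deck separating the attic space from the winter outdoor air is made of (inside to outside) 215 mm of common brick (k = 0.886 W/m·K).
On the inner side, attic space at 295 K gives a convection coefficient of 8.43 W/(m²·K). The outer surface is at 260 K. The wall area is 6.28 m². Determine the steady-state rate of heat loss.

Q ≈ 608 W

Thermal resistances in series:
R_inner film = 1/(h_i·A) = 1/(8.43×6.28) = 0.01889 K/W
R_common brick = L/(kA) = 0.215/(0.886×6.28) = 0.03864 K/W
R_total = 0.05753 K/W
Q = ΔT / R_total = 35 / 0.05753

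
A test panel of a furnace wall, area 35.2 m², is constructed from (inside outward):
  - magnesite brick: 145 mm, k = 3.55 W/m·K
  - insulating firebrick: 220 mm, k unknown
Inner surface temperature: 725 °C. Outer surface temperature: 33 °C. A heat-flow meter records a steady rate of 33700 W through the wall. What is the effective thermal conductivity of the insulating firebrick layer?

k ≈ 0.323 W/(m·K)

Series thermal resistances:
R_magnesite brick = L/(kA) = 0.145/(3.55×35.2) = 0.00116 K/W
Sum of known resistances R_other = 0.00116 K/W
Total R = ΔT/Q = 692/33700 = 0.02053 K/W
R_insulating firebrick = R_total − R_other = 0.01937 K/W
k = L/(R·A) = 0.22/(0.01937×35.2)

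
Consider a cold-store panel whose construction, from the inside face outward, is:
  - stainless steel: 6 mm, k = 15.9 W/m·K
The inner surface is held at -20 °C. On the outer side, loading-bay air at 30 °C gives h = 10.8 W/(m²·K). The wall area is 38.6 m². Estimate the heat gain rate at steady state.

Treating each layer as a thermal resistance in series:
R_stainless steel = L/(kA) = 0.006/(15.9×38.6) = 9.776×10^-6 K/W
R_outer film = 1/(h_o·A) = 1/(10.8×38.6) = 0.002399 K/W
R_total = 0.002409 K/W
Q = ΔT / R_total = 50 / 0.002409

Q ≈ 20800 W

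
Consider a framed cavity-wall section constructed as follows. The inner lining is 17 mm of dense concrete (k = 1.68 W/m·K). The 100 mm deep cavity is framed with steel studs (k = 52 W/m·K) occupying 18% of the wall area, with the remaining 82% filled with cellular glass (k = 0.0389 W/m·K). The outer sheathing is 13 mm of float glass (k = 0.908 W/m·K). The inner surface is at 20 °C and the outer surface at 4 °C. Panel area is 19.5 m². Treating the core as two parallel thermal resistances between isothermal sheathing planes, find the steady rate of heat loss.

Sheathing layers in series; stud and cavity paths in parallel between them.
R_inner = 0.017/(1.68×19.5) = 5.189×10^-4 K/W
R_stud  = 0.1/(52×0.18×19.5) = 5.479×10^-4 K/W
R_cav   = 0.1/(0.0389×0.82×19.5) = 0.1608 K/W
1/R_core = 1/R_stud + 1/R_cav → R_core = 5.46×10^-4 K/W
R_outer = 0.013/(0.908×19.5) = 7.342×10^-4 K/W
R_total = 0.001799 K/W
Q = ΔT/R_total = 16/0.001799

Q ≈ 8890 W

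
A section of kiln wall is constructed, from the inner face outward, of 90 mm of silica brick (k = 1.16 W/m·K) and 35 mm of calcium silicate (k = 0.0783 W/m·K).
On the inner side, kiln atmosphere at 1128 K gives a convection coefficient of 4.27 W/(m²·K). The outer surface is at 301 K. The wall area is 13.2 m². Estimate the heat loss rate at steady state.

Using the resistance-network approach (series):
R_inner film = 1/(h_i·A) = 1/(4.27×13.2) = 0.01774 K/W
R_silica brick = L/(kA) = 0.09/(1.16×13.2) = 0.005878 K/W
R_calcium silicate = L/(kA) = 0.035/(0.0783×13.2) = 0.03386 K/W
R_total = 0.05748 K/W
Q = ΔT / R_total = 827 / 0.05748

Q ≈ 14400 W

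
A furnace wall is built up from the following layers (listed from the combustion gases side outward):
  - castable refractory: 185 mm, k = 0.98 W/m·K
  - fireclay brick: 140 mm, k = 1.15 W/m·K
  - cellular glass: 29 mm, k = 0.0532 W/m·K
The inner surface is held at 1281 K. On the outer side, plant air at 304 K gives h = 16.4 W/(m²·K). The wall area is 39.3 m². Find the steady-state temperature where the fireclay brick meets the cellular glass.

T ≈ 950 K

Thermal resistances in series:
R_castable refractory = L/(kA) = 0.185/(0.98×39.3) = 0.004803 K/W
R_fireclay brick = L/(kA) = 0.14/(1.15×39.3) = 0.003098 K/W
R_cellular glass = L/(kA) = 0.029/(0.0532×39.3) = 0.01387 K/W
R_outer film = 1/(h_o·A) = 1/(16.4×39.3) = 0.001552 K/W
R_total = 0.02332 K/W;  Q = ΔT/R_total = 977/0.02332 = 41890 W
T_interface = T_inner − Q·ΣR(inner→interface) = 1281 − 41900×0.007901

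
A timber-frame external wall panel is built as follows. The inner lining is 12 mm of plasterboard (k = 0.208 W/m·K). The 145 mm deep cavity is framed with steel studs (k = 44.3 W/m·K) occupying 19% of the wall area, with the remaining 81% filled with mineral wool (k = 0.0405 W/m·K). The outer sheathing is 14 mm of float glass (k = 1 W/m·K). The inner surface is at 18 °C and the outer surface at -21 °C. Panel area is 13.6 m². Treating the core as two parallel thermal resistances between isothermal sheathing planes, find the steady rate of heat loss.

Sheathing layers in series; stud and cavity paths in parallel between them.
R_inner = 0.012/(0.208×13.6) = 0.004242 K/W
R_stud  = 0.145/(44.3×0.19×13.6) = 0.001267 K/W
R_cav   = 0.145/(0.0405×0.81×13.6) = 0.325 K/W
1/R_core = 1/R_stud + 1/R_cav → R_core = 0.001262 K/W
R_outer = 0.014/(1×13.6) = 0.001029 K/W
R_total = 0.006533 K/W
Q = ΔT/R_total = 39/0.006533

Q ≈ 5970 W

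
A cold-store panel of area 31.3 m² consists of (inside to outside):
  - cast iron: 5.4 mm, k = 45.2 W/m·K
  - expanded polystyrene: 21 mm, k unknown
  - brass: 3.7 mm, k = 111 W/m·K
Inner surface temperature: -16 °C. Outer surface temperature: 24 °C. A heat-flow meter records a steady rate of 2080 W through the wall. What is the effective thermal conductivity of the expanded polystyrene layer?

k ≈ 0.0349 W/(m·K)

Series thermal resistances:
R_cast iron = L/(kA) = 0.0054/(45.2×31.3) = 3.817×10^-6 K/W
R_brass = L/(kA) = 0.0037/(111×31.3) = 1.065×10^-6 K/W
Sum of known resistances R_other = 4.882×10^-6 K/W
Total R = ΔT/Q = 40/2080 = 0.01923 K/W
R_expanded polystyrene = R_total − R_other = 0.01923 K/W
k = L/(R·A) = 0.021/(0.01923×31.3)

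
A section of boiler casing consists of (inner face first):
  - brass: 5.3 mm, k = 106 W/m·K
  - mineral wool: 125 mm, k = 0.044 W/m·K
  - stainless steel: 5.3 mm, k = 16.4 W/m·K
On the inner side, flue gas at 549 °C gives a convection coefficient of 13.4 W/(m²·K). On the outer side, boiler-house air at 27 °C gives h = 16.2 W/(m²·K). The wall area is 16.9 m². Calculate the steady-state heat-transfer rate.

Using the resistance-network approach (series):
R_inner film = 1/(h_i·A) = 1/(13.4×16.9) = 0.004416 K/W
R_brass = L/(kA) = 0.0053/(106×16.9) = 2.959×10^-6 K/W
R_mineral wool = L/(kA) = 0.125/(0.044×16.9) = 0.1681 K/W
R_stainless steel = L/(kA) = 0.0053/(16.4×16.9) = 1.912×10^-5 K/W
R_outer film = 1/(h_o·A) = 1/(16.2×16.9) = 0.003653 K/W
R_total = 0.1762 K/W
Q = ΔT / R_total = 522 / 0.1762

Q ≈ 2960 W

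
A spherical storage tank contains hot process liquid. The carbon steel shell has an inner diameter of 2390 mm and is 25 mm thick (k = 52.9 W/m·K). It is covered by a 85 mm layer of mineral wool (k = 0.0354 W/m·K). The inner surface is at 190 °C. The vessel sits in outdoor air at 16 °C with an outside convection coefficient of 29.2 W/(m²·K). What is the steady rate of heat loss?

Each spherical layer contributes R = (1/r_i − 1/r_o)/(4πk):
R_carbon steel shell = (1/1.195 − 1/1.22)/(4π×52.9) = 2.58×10^-5 K/W
R_mineral wool = (1/1.22 − 1/1.305)/(4π×0.0354) = 0.12 K/W
R_outer film = 1/(h·4πr_o²) = 1/(29.2×4π×1.305²) = 0.0016 K/W
R_total = 0.1216 K/W
Q = ΔT/R_total = 174/0.1216

Q ≈ 1430 W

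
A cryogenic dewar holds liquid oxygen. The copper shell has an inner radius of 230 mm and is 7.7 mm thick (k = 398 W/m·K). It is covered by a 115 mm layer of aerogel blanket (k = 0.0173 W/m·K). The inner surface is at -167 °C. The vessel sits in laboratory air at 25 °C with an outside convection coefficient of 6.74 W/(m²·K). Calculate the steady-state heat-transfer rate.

Q ≈ 30 W

For a spherical shell R = (1/r₁ − 1/r₂)/(4πk); film R = 1/(h·4πr²). In series:
R_copper shell = (1/0.23 − 1/0.2377)/(4π×398) = 2.816×10^-5 K/W
R_aerogel blanket = (1/0.2377 − 1/0.3527)/(4π×0.0173) = 6.31 K/W
R_outer film = 1/(h·4πr_o²) = 1/(6.74×4π×0.3527²) = 0.09491 K/W
R_total = 6.405 K/W
Q = ΔT/R_total = 192/6.405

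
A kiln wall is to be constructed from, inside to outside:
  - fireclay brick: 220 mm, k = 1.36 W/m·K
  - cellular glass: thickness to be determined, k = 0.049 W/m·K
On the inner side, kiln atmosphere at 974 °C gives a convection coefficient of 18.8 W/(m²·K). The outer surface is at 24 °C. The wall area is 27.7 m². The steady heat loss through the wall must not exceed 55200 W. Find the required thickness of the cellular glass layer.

L ≈ 12.8 mm

Thermal resistances in series:
R_inner film = 1/(h_i·A) = 1/(18.8×27.7) = 0.00192 K/W
R_fireclay brick = L/(kA) = 0.22/(1.36×27.7) = 0.00584 K/W
Sum of the known resistances R_other = 0.00776 K/W
Required total resistance R_tot = ΔT/Q_allow = 950/55200 = 0.01721 K/W
R_cellular glass = R_tot − R_other = 0.00945 K/W
L = R·k·A = 0.00945×0.049×27.7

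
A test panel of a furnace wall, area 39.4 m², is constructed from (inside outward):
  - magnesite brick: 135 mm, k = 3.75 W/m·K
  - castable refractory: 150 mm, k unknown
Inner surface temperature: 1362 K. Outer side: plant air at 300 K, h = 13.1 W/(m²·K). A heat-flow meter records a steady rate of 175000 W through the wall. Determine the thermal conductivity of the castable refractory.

k ≈ 1.18 W/(m·K)

Thermal resistances in series:
R_magnesite brick = L/(kA) = 0.135/(3.75×39.4) = 9.137×10^-4 K/W
R_outer film = 1/(h_o·A) = 1/(13.1×39.4) = 0.001937 K/W
Sum of known resistances R_other = 0.002851 K/W
Total R = ΔT/Q = 1062/175000 = 0.006069 K/W
R_castable refractory = R_total − R_other = 0.003217 K/W
k = L/(R·A) = 0.15/(0.003217×39.4)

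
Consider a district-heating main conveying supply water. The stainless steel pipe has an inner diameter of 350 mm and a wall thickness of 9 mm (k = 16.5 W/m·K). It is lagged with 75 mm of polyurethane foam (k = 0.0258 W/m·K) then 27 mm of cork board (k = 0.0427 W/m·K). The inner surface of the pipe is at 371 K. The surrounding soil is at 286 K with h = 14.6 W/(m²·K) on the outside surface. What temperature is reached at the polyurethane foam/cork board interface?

Radial resistances (cylindrical: R_cond = ln(r_o/r_i)/(2πkL), R_conv = 1/(h·2πrL)):
R_stainless steel pipe wall = ln(184/175)/(2π×16.5×1) = 4.837×10^-4 K/W
R_polyurethane foam = ln(259/184)/(2π×0.0258×1) = 2.109 K/W
R_cork board = ln(286/259)/(2π×0.0427×1) = 0.3696 K/W
R_outer film = 1/(h_o·2πr_oL) = 1/(14.6×2π×0.286×1) = 0.03812 K/W
R_total = 2.517 K/W
Q = ΔT/R_total = 85/2.517
Q = 33.8 W/m
T_interface = T_inner − Q·ΣR(inner→interface) = 371 − 33.8×2.11

T ≈ 300 K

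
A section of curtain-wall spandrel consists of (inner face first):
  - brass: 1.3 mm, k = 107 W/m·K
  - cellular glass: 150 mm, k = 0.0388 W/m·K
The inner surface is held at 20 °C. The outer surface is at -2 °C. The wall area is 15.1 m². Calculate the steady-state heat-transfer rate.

Q ≈ 85.9 W

Series thermal resistances:
R_brass = L/(kA) = 0.0013/(107×15.1) = 8.046×10^-7 K/W
R_cellular glass = L/(kA) = 0.15/(0.0388×15.1) = 0.256 K/W
R_total = 0.256 K/W
Q = ΔT / R_total = 22 / 0.256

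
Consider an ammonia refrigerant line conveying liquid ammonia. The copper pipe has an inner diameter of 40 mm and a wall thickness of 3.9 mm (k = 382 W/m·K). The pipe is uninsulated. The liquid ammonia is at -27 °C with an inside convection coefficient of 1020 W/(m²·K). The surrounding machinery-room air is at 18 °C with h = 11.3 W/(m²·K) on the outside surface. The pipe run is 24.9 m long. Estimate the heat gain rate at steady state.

Q ≈ 1880 W

Cylindrical conduction, so R = ln(r₂/r₁)/(2πkL) per layer, in series:
R_inner film = 1/(h_i·2πr₁L) = 1/(1020×2π×0.02×24.9) = 3.133×10^-4 K/W
R_copper pipe wall = ln(23.9/20)/(2π×382×24.9) = 2.981×10^-6 K/W
R_outer film = 1/(h_o·2πr_oL) = 1/(11.3×2π×0.0239×24.9) = 0.02367 K/W
R_total = 0.02398 K/W
Q = ΔT/R_total = 45/0.02398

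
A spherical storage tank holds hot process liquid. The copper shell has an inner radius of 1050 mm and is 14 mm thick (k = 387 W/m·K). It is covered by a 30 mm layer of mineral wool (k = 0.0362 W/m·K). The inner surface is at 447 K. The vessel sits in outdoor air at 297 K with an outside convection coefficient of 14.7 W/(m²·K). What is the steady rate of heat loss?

Each spherical layer contributes R = (1/r_i − 1/r_o)/(4πk):
R_copper shell = (1/1.05 − 1/1.064)/(4π×387) = 2.577×10^-6 K/W
R_mineral wool = (1/1.064 − 1/1.094)/(4π×0.0362) = 0.05666 K/W
R_outer film = 1/(h·4πr_o²) = 1/(14.7×4π×1.094²) = 0.004523 K/W
R_total = 0.06118 K/W
Q = ΔT/R_total = 150/0.06118

Q ≈ 2450 W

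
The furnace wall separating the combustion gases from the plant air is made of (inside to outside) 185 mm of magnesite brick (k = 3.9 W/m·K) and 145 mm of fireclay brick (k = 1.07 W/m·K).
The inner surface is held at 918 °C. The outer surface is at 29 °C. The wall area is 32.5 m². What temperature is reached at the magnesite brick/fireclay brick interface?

T ≈ 687 °C

Treating each layer as a thermal resistance in series:
R_magnesite brick = L/(kA) = 0.185/(3.9×32.5) = 0.00146 K/W
R_fireclay brick = L/(kA) = 0.145/(1.07×32.5) = 0.00417 K/W
R_total = 0.005629 K/W;  Q = ΔT/R_total = 889/0.005629 = 157900 W
T_interface = T_inner − Q·ΣR(inner→interface) = 918 − 158000×0.00146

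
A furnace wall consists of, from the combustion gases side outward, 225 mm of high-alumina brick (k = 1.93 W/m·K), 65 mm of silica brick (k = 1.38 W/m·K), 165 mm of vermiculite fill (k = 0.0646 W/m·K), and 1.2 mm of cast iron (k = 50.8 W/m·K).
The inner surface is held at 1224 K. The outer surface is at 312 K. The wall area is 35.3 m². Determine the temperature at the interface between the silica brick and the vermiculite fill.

T ≈ 1170 K

Thermal resistances in series:
R_high-alumina brick = L/(kA) = 0.225/(1.93×35.3) = 0.003303 K/W
R_silica brick = L/(kA) = 0.065/(1.38×35.3) = 0.001334 K/W
R_vermiculite fill = L/(kA) = 0.165/(0.0646×35.3) = 0.07236 K/W
R_cast iron = L/(kA) = 0.0012/(50.8×35.3) = 6.692×10^-7 K/W
R_total = 0.07699 K/W;  Q = ΔT/R_total = 912/0.07699 = 11850 W
T_interface = T_inner − Q·ΣR(inner→interface) = 1224 − 11800×0.004637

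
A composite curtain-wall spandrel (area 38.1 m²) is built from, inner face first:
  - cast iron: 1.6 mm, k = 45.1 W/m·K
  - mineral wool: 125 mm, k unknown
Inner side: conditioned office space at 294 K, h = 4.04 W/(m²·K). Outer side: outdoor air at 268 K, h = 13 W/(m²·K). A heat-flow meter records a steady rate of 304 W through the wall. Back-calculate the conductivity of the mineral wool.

k ≈ 0.0426 W/(m·K)

Treating each layer as a thermal resistance in series:
R_inner film = 1/(h_i·A) = 1/(4.04×38.1) = 0.006497 K/W
R_cast iron = L/(kA) = 0.0016/(45.1×38.1) = 9.311×10^-7 K/W
R_outer film = 1/(h_o·A) = 1/(13×38.1) = 0.002019 K/W
Sum of known resistances R_other = 0.008517 K/W
Total R = ΔT/Q = 26/304 = 0.08553 K/W
R_mineral wool = R_total − R_other = 0.07701 K/W
k = L/(R·A) = 0.125/(0.07701×38.1)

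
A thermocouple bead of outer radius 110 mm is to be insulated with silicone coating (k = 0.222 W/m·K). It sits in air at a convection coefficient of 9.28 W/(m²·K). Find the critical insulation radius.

r_cr ≈ 47.8 mm

For a sphere r_cr = 2k/h = 2×0.222/9.28
r_cr = 47.8 mm; since the bare radius (110 mm) is above r_cr, any added insulation will reduce heat loss.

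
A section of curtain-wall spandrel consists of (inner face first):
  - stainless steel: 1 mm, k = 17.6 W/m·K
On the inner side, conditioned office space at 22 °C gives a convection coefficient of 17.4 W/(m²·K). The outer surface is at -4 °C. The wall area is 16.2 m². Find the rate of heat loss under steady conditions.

Q ≈ 7320 W

Using the resistance-network approach (series):
R_inner film = 1/(h_i·A) = 1/(17.4×16.2) = 0.003548 K/W
R_stainless steel = L/(kA) = 0.001/(17.6×16.2) = 3.507×10^-6 K/W
R_total = 0.003551 K/W
Q = ΔT / R_total = 26 / 0.003551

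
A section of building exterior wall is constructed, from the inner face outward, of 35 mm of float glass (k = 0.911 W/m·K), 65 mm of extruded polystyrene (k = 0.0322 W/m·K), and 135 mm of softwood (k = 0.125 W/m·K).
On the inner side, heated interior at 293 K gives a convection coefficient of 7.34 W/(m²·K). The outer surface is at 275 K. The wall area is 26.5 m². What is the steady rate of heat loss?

Model the wall as resistances in series:
R_inner film = 1/(h_i·A) = 1/(7.34×26.5) = 0.005141 K/W
R_float glass = L/(kA) = 0.035/(0.911×26.5) = 0.00145 K/W
R_extruded polystyrene = L/(kA) = 0.065/(0.0322×26.5) = 0.07617 K/W
R_softwood = L/(kA) = 0.135/(0.125×26.5) = 0.04075 K/W
R_total = 0.1235 K/W
Q = ΔT / R_total = 18 / 0.1235

Q ≈ 146 W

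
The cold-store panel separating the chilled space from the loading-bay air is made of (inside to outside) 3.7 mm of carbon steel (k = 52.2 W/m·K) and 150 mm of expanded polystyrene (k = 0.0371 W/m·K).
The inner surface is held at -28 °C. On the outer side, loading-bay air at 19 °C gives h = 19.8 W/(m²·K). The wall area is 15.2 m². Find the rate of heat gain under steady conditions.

Using the resistance-network approach (series):
R_carbon steel = L/(kA) = 0.0037/(52.2×15.2) = 4.663×10^-6 K/W
R_expanded polystyrene = L/(kA) = 0.15/(0.0371×15.2) = 0.266 K/W
R_outer film = 1/(h_o·A) = 1/(19.8×15.2) = 0.003323 K/W
R_total = 0.2693 K/W
Q = ΔT / R_total = 47 / 0.2693

Q ≈ 175 W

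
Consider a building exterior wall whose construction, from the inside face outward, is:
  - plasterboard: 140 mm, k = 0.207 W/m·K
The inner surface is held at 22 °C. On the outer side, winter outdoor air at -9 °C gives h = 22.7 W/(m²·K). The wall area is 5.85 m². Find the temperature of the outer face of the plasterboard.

T ≈ -7.1 °C

Thermal resistances in series:
R_plasterboard = L/(kA) = 0.14/(0.207×5.85) = 0.1156 K/W
R_outer film = 1/(h_o·A) = 1/(22.7×5.85) = 0.00753 K/W
R_total = 0.1231 K/W;  Q = ΔT/R_total = 31/0.1231 = 251.7 W
T_interface = T_inner − Q·ΣR(inner→interface) = 22 − 252×0.1156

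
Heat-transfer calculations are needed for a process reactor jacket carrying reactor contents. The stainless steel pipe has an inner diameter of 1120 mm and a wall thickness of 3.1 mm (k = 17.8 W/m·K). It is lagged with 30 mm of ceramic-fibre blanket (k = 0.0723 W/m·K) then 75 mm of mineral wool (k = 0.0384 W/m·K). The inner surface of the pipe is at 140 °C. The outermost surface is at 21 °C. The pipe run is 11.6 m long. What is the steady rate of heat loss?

Radial resistances (cylindrical: R_cond = ln(r_o/r_i)/(2πkL), R_conv = 1/(h·2πrL)):
R_stainless steel pipe wall = ln(563.1/560)/(2π×17.8×11.6) = 4.255×10^-6 K/W
R_ceramic-fibre blanket = ln(593.1/563.1)/(2π×0.0723×11.6) = 0.00985 K/W
R_mineral wool = ln(668.1/593.1)/(2π×0.0384×11.6) = 0.04255 K/W
R_total = 0.0524 K/W
Q = ΔT/R_total = 119/0.0524

Q ≈ 2270 W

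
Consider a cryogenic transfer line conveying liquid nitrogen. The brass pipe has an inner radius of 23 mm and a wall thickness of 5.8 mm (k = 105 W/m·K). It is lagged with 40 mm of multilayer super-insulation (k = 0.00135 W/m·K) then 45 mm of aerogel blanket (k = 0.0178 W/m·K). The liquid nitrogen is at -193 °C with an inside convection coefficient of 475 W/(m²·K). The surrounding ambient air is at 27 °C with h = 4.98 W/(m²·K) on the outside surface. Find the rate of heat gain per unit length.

For a radial system each layer contributes R = ln(r_out/r_in)/(2πkL); films add R = 1/(hA).
R_inner film = 1/(h_i·2πr₁L) = 1/(475×2π×0.023×1) = 0.01457 K/W
R_brass pipe wall = ln(28.8/23)/(2π×105×1) = 3.409×10^-4 K/W
R_multilayer super-insulation = ln(68.8/28.8)/(2π×0.00135×1) = 102.7 K/W
R_aerogel blanket = ln(113.8/68.8)/(2π×0.0178×1) = 4.5 K/W
R_outer film = 1/(h_o·2πr_oL) = 1/(4.98×2π×0.1138×1) = 0.2808 K/W
R_total = 107.5 K/W
Q = ΔT/R_total = 220/107.5

q′ ≈ 2.05 W/m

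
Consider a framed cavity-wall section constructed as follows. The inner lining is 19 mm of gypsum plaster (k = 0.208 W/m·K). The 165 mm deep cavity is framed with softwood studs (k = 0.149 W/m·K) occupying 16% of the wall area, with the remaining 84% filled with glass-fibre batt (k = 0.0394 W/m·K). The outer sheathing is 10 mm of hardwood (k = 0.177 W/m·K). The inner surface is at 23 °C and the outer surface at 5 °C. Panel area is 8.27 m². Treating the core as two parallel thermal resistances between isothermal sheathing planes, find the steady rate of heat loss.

Q ≈ 48.9 W

Sheathing layers in series; stud and cavity paths in parallel between them.
R_inner = 0.019/(0.208×8.27) = 0.01105 K/W
R_stud  = 0.165/(0.149×0.16×8.27) = 0.8369 K/W
R_cav   = 0.165/(0.0394×0.84×8.27) = 0.6028 K/W
1/R_core = 1/R_stud + 1/R_cav → R_core = 0.3504 K/W
R_outer = 0.01/(0.177×8.27) = 0.006832 K/W
R_total = 0.3683 K/W
Q = ΔT/R_total = 18/0.3683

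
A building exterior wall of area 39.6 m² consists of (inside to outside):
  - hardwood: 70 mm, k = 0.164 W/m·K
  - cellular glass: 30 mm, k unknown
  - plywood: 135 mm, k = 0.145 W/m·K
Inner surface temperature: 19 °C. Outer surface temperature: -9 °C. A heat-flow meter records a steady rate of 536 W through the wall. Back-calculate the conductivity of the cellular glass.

Thermal resistances in series:
R_hardwood = L/(kA) = 0.07/(0.164×39.6) = 0.01078 K/W
R_plywood = L/(kA) = 0.135/(0.145×39.6) = 0.02351 K/W
Sum of known resistances R_other = 0.03429 K/W
Total R = ΔT/Q = 28/536 = 0.05224 K/W
R_cellular glass = R_total − R_other = 0.01795 K/W
k = L/(R·A) = 0.03/(0.01795×39.6)

k ≈ 0.0422 W/(m·K)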